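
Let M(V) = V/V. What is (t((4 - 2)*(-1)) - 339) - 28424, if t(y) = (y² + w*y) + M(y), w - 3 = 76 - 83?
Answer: -28750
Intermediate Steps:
w = -4 (w = 3 + (76 - 83) = 3 - 7 = -4)
M(V) = 1
t(y) = 1 + y² - 4*y (t(y) = (y² - 4*y) + 1 = 1 + y² - 4*y)
(t((4 - 2)*(-1)) - 339) - 28424 = ((1 + ((4 - 2)*(-1))² - 4*(4 - 2)*(-1)) - 339) - 28424 = ((1 + (2*(-1))² - 8*(-1)) - 339) - 28424 = ((1 + (-2)² - 4*(-2)) - 339) - 28424 = ((1 + 4 + 8) - 339) - 28424 = (13 - 339) - 28424 = -326 - 28424 = -28750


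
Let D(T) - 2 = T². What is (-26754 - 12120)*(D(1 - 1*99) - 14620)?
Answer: 194914236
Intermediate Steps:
D(T) = 2 + T²
(-26754 - 12120)*(D(1 - 1*99) - 14620) = (-26754 - 12120)*((2 + (1 - 1*99)²) - 14620) = -38874*((2 + (1 - 99)²) - 14620) = -38874*((2 + (-98)²) - 14620) = -38874*((2 + 9604) - 14620) = -38874*(9606 - 14620) = -38874*(-5014) = 194914236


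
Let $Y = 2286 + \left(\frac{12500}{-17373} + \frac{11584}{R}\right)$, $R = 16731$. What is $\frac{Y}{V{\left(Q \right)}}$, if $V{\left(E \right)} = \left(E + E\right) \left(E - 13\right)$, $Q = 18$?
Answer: $\frac{22148612965}{1744005978} \approx 12.7$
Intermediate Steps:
$Y = \frac{221486129650}{96889221}$ ($Y = 2286 + \left(\frac{12500}{-17373} + \frac{11584}{16731}\right) = 2286 + \left(12500 \left(- \frac{1}{17373}\right) + 11584 \cdot \frac{1}{16731}\right) = 2286 + \left(- \frac{12500}{17373} + \frac{11584}{16731}\right) = 2286 - \frac{2629556}{96889221} = \frac{221486129650}{96889221} \approx 2286.0$)
$V{\left(E \right)} = 2 E \left(-13 + E\right)$
$\frac{Y}{V{\left(Q \right)}} = \frac{221486129650}{96889221 \cdot 2 \cdot 18 \left(-13 + 18\right)} = \frac{221486129650}{96889221 \cdot 2 \cdot 18 \cdot 5} = \frac{221486129650}{96889221 \cdot 180} = \frac{221486129650}{96889221} \cdot \frac{1}{180} = \frac{22148612965}{1744005978}$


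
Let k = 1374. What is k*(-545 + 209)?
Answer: -461664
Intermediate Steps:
k*(-545 + 209) = 1374*(-545 + 209) = 1374*(-336) = -461664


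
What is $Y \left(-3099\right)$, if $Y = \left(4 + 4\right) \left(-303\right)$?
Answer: $7511976$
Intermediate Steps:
$Y = -2424$ ($Y = 8 \left(-303\right) = -2424$)
$Y \left(-3099\right) = \left(-2424\right) \left(-3099\right) = 7511976$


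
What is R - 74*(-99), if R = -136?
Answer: 7190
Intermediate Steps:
R - 74*(-99) = -136 - 74*(-99) = -136 + 7326 = 7190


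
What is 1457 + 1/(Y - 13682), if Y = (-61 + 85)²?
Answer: 19095441/13106 ≈ 1457.0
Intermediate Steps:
Y = 576 (Y = 24² = 576)
1457 + 1/(Y - 13682) = 1457 + 1/(576 - 13682) = 1457 + 1/(-13106) = 1457 - 1/13106 = 19095441/13106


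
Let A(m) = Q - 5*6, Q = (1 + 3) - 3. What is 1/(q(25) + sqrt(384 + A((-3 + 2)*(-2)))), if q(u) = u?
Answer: 5/54 - sqrt(355)/270 ≈ 0.022809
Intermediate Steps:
Q = 1 (Q = 4 - 3 = 1)
A(m) = -29 (A(m) = 1 - 5*6 = 1 - 30 = -29)
1/(q(25) + sqrt(384 + A((-3 + 2)*(-2)))) = 1/(25 + sqrt(384 - 29)) = 1/(25 + sqrt(355))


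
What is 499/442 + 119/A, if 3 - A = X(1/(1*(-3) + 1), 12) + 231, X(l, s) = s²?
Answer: 66515/82212 ≈ 0.80907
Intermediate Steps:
A = -372 (A = 3 - (12² + 231) = 3 - (144 + 231) = 3 - 1*375 = 3 - 375 = -372)
499/442 + 119/A = 499/442 + 119/(-372) = 499*(1/442) + 119*(-1/372) = 499/442 - 119/372 = 66515/82212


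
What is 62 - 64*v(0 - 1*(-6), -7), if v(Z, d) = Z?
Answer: -322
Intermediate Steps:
62 - 64*v(0 - 1*(-6), -7) = 62 - 64*(0 - 1*(-6)) = 62 - 64*(0 + 6) = 62 - 64*6 = 62 - 384 = -322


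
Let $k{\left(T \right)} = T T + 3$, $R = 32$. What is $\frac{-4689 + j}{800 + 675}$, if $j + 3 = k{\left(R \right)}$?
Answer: $- \frac{733}{295} \approx -2.4847$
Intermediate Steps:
$k{\left(T \right)} = 3 + T^{2}$ ($k{\left(T \right)} = T^{2} + 3 = 3 + T^{2}$)
$j = 1024$ ($j = -3 + \left(3 + 32^{2}\right) = -3 + \left(3 + 1024\right) = -3 + 1027 = 1024$)
$\frac{-4689 + j}{800 + 675} = \frac{-4689 + 1024}{800 + 675} = - \frac{3665}{1475} = \left(-3665\right) \frac{1}{1475} = - \frac{733}{295}$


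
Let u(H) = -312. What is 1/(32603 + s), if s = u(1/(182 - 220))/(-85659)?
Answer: 28553/930913563 ≈ 3.0672e-5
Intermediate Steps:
s = 104/28553 (s = -312/(-85659) = -312*(-1/85659) = 104/28553 ≈ 0.0036424)
1/(32603 + s) = 1/(32603 + 104/28553) = 1/(930913563/28553) = 28553/930913563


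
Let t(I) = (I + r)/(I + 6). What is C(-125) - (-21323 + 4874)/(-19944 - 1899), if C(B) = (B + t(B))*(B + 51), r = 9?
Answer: 7951408169/866439 ≈ 9177.1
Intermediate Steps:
t(I) = (9 + I)/(6 + I) (t(I) = (I + 9)/(I + 6) = (9 + I)/(6 + I))
C(B) = (51 + B)*(B + (9 + B)/(6 + B)) (C(B) = (B + (9 + B)/(6 + B))*(B + 51) = (B + (9 + B)/(6 + B))*(51 + B) = (51 + B)*(B + (9 + B)/(6 + B)))
C(-125) - (-21323 + 4874)/(-19944 - 1899) = (459 + (-125)³ + 58*(-125)² + 366*(-125))/(6 - 125) - (-21323 + 4874)/(-19944 - 1899) = (459 - 1953125 + 58*15625 - 45750)/(-119) - (-16449)/(-21843) = -(459 - 1953125 + 906250 - 45750)/119 - (-16449)*(-1)/21843 = -1/119*(-1092166) - 1*5483/7281 = 1092166/119 - 5483/7281 = 7951408169/866439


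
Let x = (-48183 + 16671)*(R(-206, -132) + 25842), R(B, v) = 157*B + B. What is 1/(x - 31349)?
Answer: 1/211288123 ≈ 4.7329e-9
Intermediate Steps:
R(B, v) = 158*B
x = 211319472 (x = (-48183 + 16671)*(158*(-206) + 25842) = -31512*(-32548 + 25842) = -31512*(-6706) = 211319472)
1/(x - 31349) = 1/(211319472 - 31349) = 1/211288123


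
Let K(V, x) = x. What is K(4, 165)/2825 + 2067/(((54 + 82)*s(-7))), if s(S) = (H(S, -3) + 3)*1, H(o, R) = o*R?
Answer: 425189/614720 ≈ 0.69168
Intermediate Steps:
H(o, R) = R*o
s(S) = 3 - 3*S (s(S) = (-3*S + 3)*1 = (3 - 3*S)*1 = 3 - 3*S)
K(4, 165)/2825 + 2067/(((54 + 82)*s(-7))) = 165/2825 + 2067/(((54 + 82)*(3 - 3*(-7)))) = 165*(1/2825) + 2067/((136*(3 + 21))) = 33/565 + 2067/((136*24)) = 33/565 + 2067/3264 = 33/565 + 2067*(1/3264) = 33/565 + 689/1088 = 425189/614720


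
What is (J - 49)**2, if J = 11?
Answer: 1444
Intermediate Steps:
(J - 49)**2 = (11 - 49)**2 = (-38)**2 = 1444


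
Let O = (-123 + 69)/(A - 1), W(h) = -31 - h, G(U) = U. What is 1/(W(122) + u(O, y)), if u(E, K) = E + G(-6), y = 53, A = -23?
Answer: -4/627 ≈ -0.0063796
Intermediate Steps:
O = 9/4 (O = (-123 + 69)/(-23 - 1) = -54/(-24) = -54*(-1/24) = 9/4 ≈ 2.2500)
u(E, K) = -6 + E (u(E, K) = E - 6 = -6 + E)
1/(W(122) + u(O, y)) = 1/((-31 - 1*122) + (-6 + 9/4)) = 1/((-31 - 122) - 15/4) = 1/(-153 - 15/4) = 1/(-627/4) = -4/627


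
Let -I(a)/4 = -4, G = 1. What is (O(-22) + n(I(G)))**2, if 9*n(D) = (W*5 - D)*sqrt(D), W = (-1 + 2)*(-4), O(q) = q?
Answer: 1444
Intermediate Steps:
W = -4 (W = 1*(-4) = -4)
I(a) = 16 (I(a) = -4*(-4) = 16)
n(D) = sqrt(D)*(-20 - D)/9 (n(D) = ((-4*5 - D)*sqrt(D))/9 = ((-20 - D)*sqrt(D))/9 = (sqrt(D)*(-20 - D))/9 = sqrt(D)*(-20 - D)/9)
(O(-22) + n(I(G)))**2 = (-22 + sqrt(16)*(-20 - 1*16)/9)**2 = (-22 + (1/9)*4*(-20 - 16))**2 = (-22 + (1/9)*4*(-36))**2 = (-22 - 16)**2 = (-38)**2 = 1444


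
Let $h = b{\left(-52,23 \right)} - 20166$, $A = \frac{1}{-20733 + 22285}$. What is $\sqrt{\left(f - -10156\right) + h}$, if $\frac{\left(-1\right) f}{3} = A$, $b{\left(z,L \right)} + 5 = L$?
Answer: $\frac{i \sqrt{1504235939}}{388} \approx 99.96 i$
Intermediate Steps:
$A = \frac{1}{1552} \approx 0.00064433$
$b{\left(z,L \right)} = -5 + L$
$f = - \frac{3}{1552}$ ($f = \left(-3\right) \frac{1}{1552} = - \frac{3}{1552} \approx -0.001933$)
$h = -20148$ ($h = \left(-5 + 23\right) - 20166 = 18 - 20166 = -20148$)
$\sqrt{\left(f - -10156\right) + h} = \sqrt{\left(- \frac{3}{1552} - -10156\right) - 20148} = \sqrt{\left(- \frac{3}{1552} + 10156\right) - 20148} = \sqrt{\frac{15762109}{1552} - 20148} = \sqrt{- \frac{15507587}{1552}} = \frac{i \sqrt{1504235939}}{388}$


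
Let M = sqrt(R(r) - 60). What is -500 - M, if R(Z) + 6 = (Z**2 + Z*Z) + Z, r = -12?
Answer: -500 - sqrt(210) ≈ -514.49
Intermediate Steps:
R(Z) = -6 + Z + 2*Z**2 (R(Z) = -6 + ((Z**2 + Z*Z) + Z) = -6 + ((Z**2 + Z**2) + Z) = -6 + (2*Z**2 + Z) = -6 + (Z + 2*Z**2) = -6 + Z + 2*Z**2)
M = sqrt(210) (M = sqrt((-6 - 12 + 2*(-12)**2) - 60) = sqrt((-6 - 12 + 2*144) - 60) = sqrt((-6 - 12 + 288) - 60) = sqrt(270 - 60) = sqrt(210) ≈ 14.491)
-500 - M = -500 - sqrt(210)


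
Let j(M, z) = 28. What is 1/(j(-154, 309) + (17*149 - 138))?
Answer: 1/2423 ≈ 0.00041271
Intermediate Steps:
1/(j(-154, 309) + (17*149 - 138)) = 1/(28 + (17*149 - 138)) = 1/(28 + (2533 - 138)) = 1/(28 + 2395) = 1/2423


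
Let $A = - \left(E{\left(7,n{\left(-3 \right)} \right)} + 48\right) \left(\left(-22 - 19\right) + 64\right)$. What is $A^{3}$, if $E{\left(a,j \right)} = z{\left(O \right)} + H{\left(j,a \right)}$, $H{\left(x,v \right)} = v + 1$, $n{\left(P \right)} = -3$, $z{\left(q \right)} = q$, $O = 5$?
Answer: $-2761677827$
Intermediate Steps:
$H{\left(x,v \right)} = 1 + v$
$E{\left(a,j \right)} = 6 + a$ ($E{\left(a,j \right)} = 5 + \left(1 + a\right) = 6 + a$)
$A = -1403$ ($A = - \left(\left(6 + 7\right) + 48\right) \left(\left(-22 - 19\right) + 64\right) = - \left(13 + 48\right) \left(\left(-22 - 19\right) + 64\right) = - 61 \left(-41 + 64\right) = - 61 \cdot 23 = \left(-1\right) 1403 = -1403$)
$A^{3} = \left(-1403\right)^{3} = -2761677827$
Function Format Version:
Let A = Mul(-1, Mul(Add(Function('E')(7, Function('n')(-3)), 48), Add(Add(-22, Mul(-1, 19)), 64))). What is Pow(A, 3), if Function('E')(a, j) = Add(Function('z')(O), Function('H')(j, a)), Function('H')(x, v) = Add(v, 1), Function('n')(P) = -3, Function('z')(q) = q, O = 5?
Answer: -2761677827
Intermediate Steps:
Function('H')(x, v) = Add(1, v)
Function('E')(a, j) = Add(6, a) (Function('E')(a, j) = Add(5, Add(1, a)) = Add(6, a))
A = -1403 (A = Mul(-1, Mul(Add(Add(6, 7), 48), Add(Add(-22, Mul(-1, 19)), 64))) = Mul(-1, Mul(Add(13, 48), Add(Add(-22, -19), 64))) = Mul(-1, Mul(61, Add(-41, 64))) = Mul(-1, Mul(61, 23)) = Mul(-1, 1403) = -1403)
Pow(A, 3) = Pow(-1403, 3) = -2761677827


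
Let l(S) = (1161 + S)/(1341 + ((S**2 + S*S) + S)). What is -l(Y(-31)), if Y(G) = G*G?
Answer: -1061/924672 ≈ -0.0011474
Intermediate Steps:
Y(G) = G**2
l(S) = (1161 + S)/(1341 + S + 2*S**2) (l(S) = (1161 + S)/(1341 + ((S**2 + S**2) + S)) = (1161 + S)/(1341 + (2*S**2 + S)) = (1161 + S)/(1341 + (S + 2*S**2)) = (1161 + S)/(1341 + S + 2*S**2))
-l(Y(-31)) = -(1161 + (-31)**2)/(1341 + (-31)**2 + 2*((-31)**2)**2) = -(1161 + 961)/(1341 + 961 + 2*961**2) = -2122/(1341 + 961 + 2*923521) = -2122/(1341 + 961 + 1847042) = -2122/1849344 = -1*1061/924672 = -1061/924672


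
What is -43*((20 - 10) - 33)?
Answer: 989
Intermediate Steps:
-43*((20 - 10) - 33) = -43*(10 - 33) = -43*(-23) = 989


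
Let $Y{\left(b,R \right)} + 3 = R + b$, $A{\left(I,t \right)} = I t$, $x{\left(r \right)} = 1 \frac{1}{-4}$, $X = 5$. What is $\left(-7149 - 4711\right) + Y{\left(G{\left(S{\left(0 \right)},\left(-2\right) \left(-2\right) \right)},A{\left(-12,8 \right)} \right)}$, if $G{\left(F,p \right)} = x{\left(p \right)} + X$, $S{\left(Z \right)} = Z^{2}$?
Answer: $- \frac{47817}{4} \approx -11954.0$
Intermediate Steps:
$x{\left(r \right)} = - \frac{1}{4}$ ($x{\left(r \right)} = 1 \left(- \frac{1}{4}\right) = - \frac{1}{4}$)
$G{\left(F,p \right)} = \frac{19}{4}$ ($G{\left(F,p \right)} = - \frac{1}{4} + 5 = \frac{19}{4}$)
$Y{\left(b,R \right)} = -3 + R + b$ ($Y{\left(b,R \right)} = -3 + \left(R + b\right) = -3 + R + b$)
$\left(-7149 - 4711\right) + Y{\left(G{\left(S{\left(0 \right)},\left(-2\right) \left(-2\right) \right)},A{\left(-12,8 \right)} \right)} = \left(-7149 - 4711\right) - \frac{377}{4} = -11860 - \frac{377}{4} = - \frac{47817}{4}$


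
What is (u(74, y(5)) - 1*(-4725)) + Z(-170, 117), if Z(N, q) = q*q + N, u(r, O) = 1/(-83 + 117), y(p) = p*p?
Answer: 620297/34 ≈ 18244.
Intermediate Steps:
y(p) = p²
u(r, O) = 1/34
Z(N, q) = N + q² (Z(N, q) = q² + N = N + q²)
(u(74, y(5)) - 1*(-4725)) + Z(-170, 117) = (1/34 - 1*(-4725)) + (-170 + 117²) = (1/34 + 4725) + (-170 + 13689) = 160651/34 + 13519 = 620297/34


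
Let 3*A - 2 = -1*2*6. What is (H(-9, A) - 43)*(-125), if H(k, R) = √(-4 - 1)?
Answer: 5375 - 125*I*√5 ≈ 5375.0 - 279.51*I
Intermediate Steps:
A = -10/3 (A = ⅔ + (-1*2*6)/3 = ⅔ + (-2*6)/3 = ⅔ + (⅓)*(-12) = ⅔ - 4 = -10/3 ≈ -3.3333)
H(k, R) = I*√5 (H(k, R) = √(-5) = I*√5)
(H(-9, A) - 43)*(-125) = (I*√5 - 43)*(-125) = (-43 + I*√5)*(-125) = 5375 - 125*I*√5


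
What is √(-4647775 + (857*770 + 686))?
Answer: I*√3987199 ≈ 1996.8*I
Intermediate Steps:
√(-4647775 + (857*770 + 686)) = √(-4647775 + (659890 + 686)) = √(-4647775 + 660576) = √(-3987199) = I*√3987199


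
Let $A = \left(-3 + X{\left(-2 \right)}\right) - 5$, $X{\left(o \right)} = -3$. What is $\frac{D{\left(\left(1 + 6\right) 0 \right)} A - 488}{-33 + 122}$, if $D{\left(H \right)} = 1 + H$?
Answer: $- \frac{499}{89} \approx -5.6067$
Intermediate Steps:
$A = -11$ ($A = \left(-3 - 3\right) - 5 = -6 - 5 = -11$)
$\frac{D{\left(\left(1 + 6\right) 0 \right)} A - 488}{-33 + 122} = \frac{\left(1 + \left(1 + 6\right) 0\right) \left(-11\right) - 488}{-33 + 122} = \frac{\left(1 + 7 \cdot 0\right) \left(-11\right) - 488}{89} = \left(\left(1 + 0\right) \left(-11\right) - 488\right) \frac{1}{89} = \left(1 \left(-11\right) - 488\right) \frac{1}{89} = \left(-11 - 488\right) \frac{1}{89} = \left(-499\right) \frac{1}{89} = - \frac{499}{89}$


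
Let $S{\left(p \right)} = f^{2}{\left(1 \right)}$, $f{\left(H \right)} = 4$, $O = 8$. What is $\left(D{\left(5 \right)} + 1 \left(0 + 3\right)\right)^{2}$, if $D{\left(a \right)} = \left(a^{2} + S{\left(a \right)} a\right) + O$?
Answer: $13456$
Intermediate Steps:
$S{\left(p \right)} = 16$ ($S{\left(p \right)} = 4^{2} = 16$)
$D{\left(a \right)} = 8 + a^{2} + 16 a$ ($D{\left(a \right)} = \left(a^{2} + 16 a\right) + 8 = 8 + a^{2} + 16 a$)
$\left(D{\left(5 \right)} + 1 \left(0 + 3\right)\right)^{2} = \left(\left(8 + 5^{2} + 16 \cdot 5\right) + 1 \left(0 + 3\right)\right)^{2} = \left(\left(8 + 25 + 80\right) + 1 \cdot 3\right)^{2} = \left(113 + 3\right)^{2} = 116^{2} = 13456$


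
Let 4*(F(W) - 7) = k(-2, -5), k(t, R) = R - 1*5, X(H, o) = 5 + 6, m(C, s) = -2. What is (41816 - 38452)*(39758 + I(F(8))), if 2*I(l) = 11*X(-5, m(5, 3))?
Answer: 133949434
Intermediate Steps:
X(H, o) = 11
k(t, R) = -5 + R (k(t, R) = R - 5 = -5 + R)
F(W) = 9/2 (F(W) = 7 + (-5 - 5)/4 = 7 + (¼)*(-10) = 7 - 5/2 = 9/2)
I(l) = 121/2 (I(l) = (11*11)/2 = (½)*121 = 121/2)
(41816 - 38452)*(39758 + I(F(8))) = (41816 - 38452)*(39758 + 121/2) = 3364*(79637/2) = 133949434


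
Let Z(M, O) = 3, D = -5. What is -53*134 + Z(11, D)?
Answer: -7099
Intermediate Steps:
-53*134 + Z(11, D) = -53*134 + 3 = -7102 + 3 = -7099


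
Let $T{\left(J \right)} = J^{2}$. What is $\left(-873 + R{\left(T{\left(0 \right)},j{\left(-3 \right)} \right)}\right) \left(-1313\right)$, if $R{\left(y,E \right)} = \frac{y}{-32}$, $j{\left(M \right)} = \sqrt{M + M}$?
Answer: $1146249$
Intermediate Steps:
$j{\left(M \right)} = \sqrt{2} \sqrt{M}$ ($j{\left(M \right)} = \sqrt{2 M} = \sqrt{2} \sqrt{M}$)
$R{\left(y,E \right)} = - \frac{y}{32}$ ($R{\left(y,E \right)} = y \left(- \frac{1}{32}\right) = - \frac{y}{32}$)
$\left(-873 + R{\left(T{\left(0 \right)},j{\left(-3 \right)} \right)}\right) \left(-1313\right) = \left(-873 - \frac{0^{2}}{32}\right) \left(-1313\right) = \left(-873 - 0\right) \left(-1313\right) = \left(-873 + 0\right) \left(-1313\right) = \left(-873\right) \left(-1313\right) = 1146249$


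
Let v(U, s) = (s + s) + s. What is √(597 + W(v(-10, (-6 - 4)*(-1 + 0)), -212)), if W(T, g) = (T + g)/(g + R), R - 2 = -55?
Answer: √41972555/265 ≈ 24.448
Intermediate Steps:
R = -53 (R = 2 - 55 = -53)
v(U, s) = 3*s (v(U, s) = 2*s + s = 3*s)
W(T, g) = (T + g)/(-53 + g) (W(T, g) = (T + g)/(g - 53) = (T + g)/(-53 + g))
√(597 + W(v(-10, (-6 - 4)*(-1 + 0)), -212)) = √(597 + (3*((-6 - 4)*(-1 + 0)) - 212)/(-53 - 212)) = √(597 + (3*(-10*(-1)) - 212)/(-265)) = √(597 - (3*10 - 212)/265) = √(597 - (30 - 212)/265) = √(597 - 1/265*(-182)) = √(597 + 182/265) = √(158387/265) = √41972555/265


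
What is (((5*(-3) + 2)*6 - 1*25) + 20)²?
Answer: 6889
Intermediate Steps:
(((5*(-3) + 2)*6 - 1*25) + 20)² = (((-15 + 2)*6 - 25) + 20)² = ((-13*6 - 25) + 20)² = ((-78 - 25) + 20)² = (-103 + 20)² = (-83)² = 6889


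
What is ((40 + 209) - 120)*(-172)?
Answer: -22188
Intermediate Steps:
((40 + 209) - 120)*(-172) = (249 - 120)*(-172) = 129*(-172) = -22188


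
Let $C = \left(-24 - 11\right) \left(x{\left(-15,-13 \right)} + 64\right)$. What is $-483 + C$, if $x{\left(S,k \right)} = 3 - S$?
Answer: $-3353$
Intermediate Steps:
$C = -2870$ ($C = \left(-24 - 11\right) \left(\left(3 - -15\right) + 64\right) = - 35 \left(\left(3 + 15\right) + 64\right) = - 35 \left(18 + 64\right) = \left(-35\right) 82 = -2870$)
$-483 + C = -483 - 2870 = -3353$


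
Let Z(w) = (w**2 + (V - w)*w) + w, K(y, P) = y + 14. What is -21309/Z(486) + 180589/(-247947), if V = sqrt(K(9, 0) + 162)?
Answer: -1207276457/2463601392 - 7103*sqrt(185)/29808 ≈ -3.7312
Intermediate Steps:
K(y, P) = 14 + y
V = sqrt(185) (V = sqrt((14 + 9) + 162) = sqrt(23 + 162) = sqrt(185) ≈ 13.601)
Z(w) = w + w**2 + w*(sqrt(185) - w) (Z(w) = (w**2 + (sqrt(185) - w)*w) + w = (w**2 + w*(sqrt(185) - w)) + w = w + w**2 + w*(sqrt(185) - w))
-21309/Z(486) + 180589/(-247947) = -21309*1/(486*(1 + sqrt(185))) + 180589/(-247947) = -21309/(486 + 486*sqrt(185)) + 180589*(-1/247947) = -21309/(486 + 486*sqrt(185)) - 180589/247947 = -180589/247947 - 21309/(486 + 486*sqrt(185))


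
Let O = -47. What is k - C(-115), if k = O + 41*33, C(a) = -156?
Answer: 1462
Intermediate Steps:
k = 1306 (k = -47 + 41*33 = -47 + 1353 = 1306)
k - C(-115) = 1306 - 1*(-156) = 1306 + 156 = 1462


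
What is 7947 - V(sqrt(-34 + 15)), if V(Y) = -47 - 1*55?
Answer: 8049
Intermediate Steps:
V(Y) = -102 (V(Y) = -47 - 55 = -102)
7947 - V(sqrt(-34 + 15)) = 7947 - 1*(-102) = 7947 + 102 = 8049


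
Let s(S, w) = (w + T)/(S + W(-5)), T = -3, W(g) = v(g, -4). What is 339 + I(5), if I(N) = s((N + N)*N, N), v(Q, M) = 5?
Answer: 18647/55 ≈ 339.04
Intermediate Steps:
W(g) = 5
s(S, w) = (-3 + w)/(5 + S) (s(S, w) = (w - 3)/(S + 5) = (-3 + w)/(5 + S))
I(N) = (-3 + N)/(5 + 2*N²) (I(N) = (-3 + N)/(5 + (N + N)*N) = (-3 + N)/(5 + (2*N)*N) = (-3 + N)/(5 + 2*N²))
339 + I(5) = 339 + (-3 + 5)/(5 + 2*5²) = 339 + 2/(5 + 2*25) = 339 + 2/(5 + 50) = 339 + 2/55 = 18647/55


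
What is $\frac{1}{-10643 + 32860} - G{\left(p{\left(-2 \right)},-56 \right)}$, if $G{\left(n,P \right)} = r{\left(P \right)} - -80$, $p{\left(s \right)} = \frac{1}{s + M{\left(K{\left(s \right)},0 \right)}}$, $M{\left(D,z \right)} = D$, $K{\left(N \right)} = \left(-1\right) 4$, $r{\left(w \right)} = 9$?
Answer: $- \frac{1977312}{22217} \approx -89.0$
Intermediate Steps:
$K{\left(N \right)} = -4$
$p{\left(s \right)} = \frac{1}{-4 + s}$ ($p{\left(s \right)} = \frac{1}{s - 4} = \frac{1}{-4 + s}$)
$G{\left(n,P \right)} = 89$ ($G{\left(n,P \right)} = 9 - -80 = 9 + 80 = 89$)
$\frac{1}{-10643 + 32860} - G{\left(p{\left(-2 \right)},-56 \right)} = \frac{1}{-10643 + 32860} - 89 = \frac{1}{22217} - 89 = - \frac{1977312}{22217}$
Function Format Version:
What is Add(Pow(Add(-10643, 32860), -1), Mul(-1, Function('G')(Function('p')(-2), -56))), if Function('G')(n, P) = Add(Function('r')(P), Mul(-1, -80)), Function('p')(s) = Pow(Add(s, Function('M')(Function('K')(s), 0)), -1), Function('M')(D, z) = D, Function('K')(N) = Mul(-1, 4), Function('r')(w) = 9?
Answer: Rational(-1977312, 22217) ≈ -89.000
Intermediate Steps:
Function('K')(N) = -4
Function('p')(s) = Pow(Add(-4, s), -1) (Function('p')(s) = Pow(Add(s, -4), -1) = Pow(Add(-4, s), -1))
Function('G')(n, P) = 89 (Function('G')(n, P) = Add(9, Mul(-1, -80)) = Add(9, 80) = 89)
Add(Pow(Add(-10643, 32860), -1), Mul(-1, Function('G')(Function('p')(-2), -56))) = Add(Pow(Add(-10643, 32860), -1), Mul(-1, 89)) = Add(Pow(22217, -1), -89) = Add(Rational(1, 22217), -89) = Rational(-1977312, 22217)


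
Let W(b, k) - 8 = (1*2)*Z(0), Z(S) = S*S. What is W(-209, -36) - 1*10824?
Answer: -10816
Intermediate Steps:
Z(S) = S**2
W(b, k) = 8 (W(b, k) = 8 + (1*2)*0**2 = 8 + 2*0 = 8 + 0 = 8)
W(-209, -36) - 1*10824 = 8 - 1*10824 = 8 - 10824 = -10816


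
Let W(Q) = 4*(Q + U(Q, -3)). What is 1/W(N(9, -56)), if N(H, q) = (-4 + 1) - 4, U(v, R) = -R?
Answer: -1/16 ≈ -0.062500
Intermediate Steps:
N(H, q) = -7 (N(H, q) = -3 - 4 = -7)
W(Q) = 12 + 4*Q (W(Q) = 4*(Q - 1*(-3)) = 4*(Q + 3) = 4*(3 + Q) = 12 + 4*Q)
1/W(N(9, -56)) = 1/(12 + 4*(-7)) = 1/(12 - 28) = 1/(-16) = -1/16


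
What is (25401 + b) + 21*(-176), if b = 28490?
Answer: 50195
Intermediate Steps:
(25401 + b) + 21*(-176) = (25401 + 28490) + 21*(-176) = 53891 - 3696 = 50195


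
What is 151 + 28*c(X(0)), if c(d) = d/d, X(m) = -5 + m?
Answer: 179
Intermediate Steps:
c(d) = 1
151 + 28*c(X(0)) = 151 + 28*1 = 151 + 28 = 179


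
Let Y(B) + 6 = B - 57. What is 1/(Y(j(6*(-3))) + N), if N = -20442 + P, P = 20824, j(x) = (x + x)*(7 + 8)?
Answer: -1/221 ≈ -0.0045249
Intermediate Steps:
j(x) = 30*x (j(x) = (2*x)*15 = 30*x)
Y(B) = -63 + B (Y(B) = -6 + (B - 57) = -6 + (-57 + B) = -63 + B)
N = 382 (N = -20442 + 20824 = 382)
1/(Y(j(6*(-3))) + N) = 1/((-63 + 30*(6*(-3))) + 382) = 1/((-63 + 30*(-18)) + 382) = 1/((-63 - 540) + 382) = 1/(-603 + 382) = 1/(-221) = -1/221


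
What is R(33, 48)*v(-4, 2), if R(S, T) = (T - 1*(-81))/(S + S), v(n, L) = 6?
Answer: 129/11 ≈ 11.727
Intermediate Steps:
R(S, T) = (81 + T)/(2*S) (R(S, T) = (T + 81)/((2*S)) = (81 + T)*(1/(2*S)) = (81 + T)/(2*S))
R(33, 48)*v(-4, 2) = ((1/2)*(81 + 48)/33)*6 = ((1/2)*(1/33)*129)*6 = (43/22)*6 = 129/11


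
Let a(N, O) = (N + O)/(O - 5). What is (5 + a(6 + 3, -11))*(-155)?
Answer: -6355/8 ≈ -794.38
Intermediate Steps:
a(N, O) = (N + O)/(-5 + O)
(5 + a(6 + 3, -11))*(-155) = (5 + ((6 + 3) - 11)/(-5 - 11))*(-155) = (5 + (9 - 11)/(-16))*(-155) = (5 - 1/16*(-2))*(-155) = (5 + ⅛)*(-155) = (41/8)*(-155) = -6355/8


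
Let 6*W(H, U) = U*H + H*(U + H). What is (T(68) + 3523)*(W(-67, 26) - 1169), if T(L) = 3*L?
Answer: -7465181/2 ≈ -3.7326e+6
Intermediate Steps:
W(H, U) = H*U/6 + H*(H + U)/6 (W(H, U) = (U*H + H*(U + H))/6 = (H*U + H*(H + U))/6 = H*U/6 + H*(H + U)/6)
(T(68) + 3523)*(W(-67, 26) - 1169) = (3*68 + 3523)*((⅙)*(-67)*(-67 + 2*26) - 1169) = (204 + 3523)*((⅙)*(-67)*(-67 + 52) - 1169) = 3727*((⅙)*(-67)*(-15) - 1169) = 3727*(335/2 - 1169) = 3727*(-2003/2) = -7465181/2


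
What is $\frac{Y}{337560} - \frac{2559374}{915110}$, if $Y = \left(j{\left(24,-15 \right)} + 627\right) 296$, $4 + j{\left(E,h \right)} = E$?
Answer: $- \frac{8608596764}{3861306645} \approx -2.2295$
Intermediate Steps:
$j{\left(E,h \right)} = -4 + E$
$Y = 191512$ ($Y = \left(\left(-4 + 24\right) + 627\right) 296 = \left(20 + 627\right) 296 = 647 \cdot 296 = 191512$)
$\frac{Y}{337560} - \frac{2559374}{915110} = \frac{191512}{337560} - \frac{2559374}{915110} = 191512 \cdot \frac{1}{337560} - \frac{1279687}{457555} = \frac{23939}{42195} - \frac{1279687}{457555} = - \frac{8608596764}{3861306645}$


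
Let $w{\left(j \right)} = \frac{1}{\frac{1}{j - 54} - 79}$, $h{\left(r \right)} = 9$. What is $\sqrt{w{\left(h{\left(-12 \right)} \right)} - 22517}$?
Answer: $\frac{i \sqrt{71182671833}}{1778} \approx 150.06 i$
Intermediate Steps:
$w{\left(j \right)} = \frac{1}{-79 + \frac{1}{-54 + j}}$ ($w{\left(j \right)} = \frac{1}{\frac{1}{-54 + j} - 79} = \frac{1}{-79 + \frac{1}{-54 + j}}$)
$\sqrt{w{\left(h{\left(-12 \right)} \right)} - 22517} = \sqrt{\frac{54 - 9}{-4267 + 79 \cdot 9} - 22517} = \sqrt{\frac{54 - 9}{-4267 + 711} - 22517} = \sqrt{\frac{1}{-3556} \cdot 45 - 22517} = \sqrt{\left(- \frac{1}{3556}\right) 45 - 22517} = \sqrt{- \frac{45}{3556} - 22517} = \sqrt{- \frac{80070497}{3556}} = \frac{i \sqrt{71182671833}}{1778}$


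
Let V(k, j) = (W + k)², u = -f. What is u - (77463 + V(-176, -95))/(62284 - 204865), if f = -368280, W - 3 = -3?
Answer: 52509839119/142581 ≈ 3.6828e+5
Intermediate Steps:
W = 0 (W = 3 - 3 = 0)
u = 368280 (u = -1*(-368280) = 368280)
V(k, j) = k² (V(k, j) = (0 + k)² = k²)
u - (77463 + V(-176, -95))/(62284 - 204865) = 368280 - (77463 + (-176)²)/(62284 - 204865) = 368280 - (77463 + 30976)/(-142581) = 368280 - 108439*(-1)/142581 = 368280 - 1*(-108439/142581) = 368280 + 108439/142581 = 52509839119/142581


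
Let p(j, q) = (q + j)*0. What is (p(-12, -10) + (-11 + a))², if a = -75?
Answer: 7396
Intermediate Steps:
p(j, q) = 0 (p(j, q) = (j + q)*0 = 0)
(p(-12, -10) + (-11 + a))² = (0 + (-11 - 75))² = (0 - 86)² = (-86)² = 7396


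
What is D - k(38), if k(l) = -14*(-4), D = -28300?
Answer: -28356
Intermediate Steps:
k(l) = 56
D - k(38) = -28300 - 1*56 = -28300 - 56 = -28356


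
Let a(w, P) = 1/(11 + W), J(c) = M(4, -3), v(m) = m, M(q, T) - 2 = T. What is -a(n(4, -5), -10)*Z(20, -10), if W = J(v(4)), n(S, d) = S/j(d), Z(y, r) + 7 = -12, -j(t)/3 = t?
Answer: 19/10 ≈ 1.9000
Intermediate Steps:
M(q, T) = 2 + T
j(t) = -3*t
Z(y, r) = -19 (Z(y, r) = -7 - 12 = -19)
J(c) = -1 (J(c) = 2 - 3 = -1)
n(S, d) = -S/(3*d) (n(S, d) = S/((-3*d)) = S*(-1/(3*d)) = -S/(3*d))
W = -1
a(w, P) = ⅒ (a(w, P) = 1/(11 - 1) = 1/10 = ⅒)
-a(n(4, -5), -10)*Z(20, -10) = -(-19)/10 = -1*(-19/10) = 19/10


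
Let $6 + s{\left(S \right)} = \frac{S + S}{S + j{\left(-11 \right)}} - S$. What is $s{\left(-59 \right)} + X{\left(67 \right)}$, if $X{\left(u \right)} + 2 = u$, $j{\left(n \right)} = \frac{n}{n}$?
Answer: $\frac{3481}{29} \approx 120.03$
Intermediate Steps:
$j{\left(n \right)} = 1$
$X{\left(u \right)} = -2 + u$
$s{\left(S \right)} = -6 - S + \frac{2 S}{1 + S}$ ($s{\left(S \right)} = -6 - \left(S - \frac{S + S}{S + 1}\right) = -6 - \left(S - \frac{2 S}{1 + S}\right) = -6 - S + \frac{2 S}{1 + S}$)
$s{\left(-59 \right)} + X{\left(67 \right)} = \frac{-6 - \left(-59\right)^{2} - -295}{1 - 59} + \left(-2 + 67\right) = \frac{-6 - 3481 + 295}{-58} + 65 = - \frac{-6 - 3481 + 295}{58} + 65 = \left(- \frac{1}{58}\right) \left(-3192\right) + 65 = \frac{1596}{29} + 65 = \frac{3481}{29}$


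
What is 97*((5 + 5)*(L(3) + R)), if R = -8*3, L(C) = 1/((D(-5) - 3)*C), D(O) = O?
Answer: -279845/12 ≈ -23320.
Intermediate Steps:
L(C) = -1/(8*C) (L(C) = 1/((-5 - 3)*C) = 1/((-8)*C) = -1/(8*C))
R = -24 (R = -4*6 = -24)
97*((5 + 5)*(L(3) + R)) = 97*((5 + 5)*(-⅛/3 - 24)) = 97*(10*(-⅛*⅓ - 24)) = 97*(10*(-1/24 - 24)) = 97*(10*(-577/24)) = 97*(-2885/12) = -279845/12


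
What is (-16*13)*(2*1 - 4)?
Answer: 416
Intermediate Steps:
(-16*13)*(2*1 - 4) = -208*(2 - 4) = -208*(-2) = 416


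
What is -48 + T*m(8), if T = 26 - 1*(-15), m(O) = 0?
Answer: -48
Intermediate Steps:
T = 41 (T = 26 + 15 = 41)
-48 + T*m(8) = -48 + 41*0 = -48 + 0 = -48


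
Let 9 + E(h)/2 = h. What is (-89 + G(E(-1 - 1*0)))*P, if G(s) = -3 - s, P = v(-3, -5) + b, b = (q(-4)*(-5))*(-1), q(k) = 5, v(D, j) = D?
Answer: -1584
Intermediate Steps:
E(h) = -18 + 2*h
b = 25 (b = (5*(-5))*(-1) = -25*(-1) = 25)
P = 22 (P = -3 + 25 = 22)
(-89 + G(E(-1 - 1*0)))*P = (-89 + (-3 - (-18 + 2*(-1 - 1*0))))*22 = (-89 + (-3 - (-18 + 2*(-1 + 0))))*22 = (-89 + (-3 - (-18 + 2*(-1))))*22 = (-89 + (-3 - (-18 - 2)))*22 = (-89 + (-3 - 1*(-20)))*22 = (-89 + (-3 + 20))*22 = (-89 + 17)*22 = -72*22 = -1584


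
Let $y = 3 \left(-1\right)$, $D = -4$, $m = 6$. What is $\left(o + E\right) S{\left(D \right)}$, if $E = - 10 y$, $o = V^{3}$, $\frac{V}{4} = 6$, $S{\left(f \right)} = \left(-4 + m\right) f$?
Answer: $-110832$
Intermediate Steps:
$y = -3$
$S{\left(f \right)} = 2 f$ ($S{\left(f \right)} = \left(-4 + 6\right) f = 2 f$)
$V = 24$ ($V = 4 \cdot 6 = 24$)
$o = 13824$ ($o = 24^{3} = 13824$)
$E = 30$ ($E = \left(-10\right) \left(-3\right) = 30$)
$\left(o + E\right) S{\left(D \right)} = \left(13824 + 30\right) 2 \left(-4\right) = 13854 \left(-8\right) = -110832$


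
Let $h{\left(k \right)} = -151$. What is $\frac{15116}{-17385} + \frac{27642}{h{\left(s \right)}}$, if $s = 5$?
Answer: $- \frac{482838686}{2625135} \approx -183.93$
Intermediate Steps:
$\frac{15116}{-17385} + \frac{27642}{h{\left(s \right)}} = \frac{15116}{-17385} + \frac{27642}{-151} = 15116 \left(- \frac{1}{17385}\right) + 27642 \left(- \frac{1}{151}\right) = - \frac{15116}{17385} - \frac{27642}{151} = - \frac{482838686}{2625135}$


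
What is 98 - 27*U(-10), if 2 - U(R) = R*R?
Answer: 2744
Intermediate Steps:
U(R) = 2 - R² (U(R) = 2 - R*R = 2 - R²)
98 - 27*U(-10) = 98 - 27*(2 - 1*(-10)²) = 98 - 27*(2 - 1*100) = 98 - 27*(2 - 100) = 98 - 27*(-98) = 98 + 2646 = 2744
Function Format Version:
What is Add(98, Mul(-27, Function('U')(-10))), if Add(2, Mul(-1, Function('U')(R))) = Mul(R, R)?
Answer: 2744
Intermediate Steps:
Function('U')(R) = Add(2, Mul(-1, Pow(R, 2))) (Function('U')(R) = Add(2, Mul(-1, Mul(R, R))) = Add(2, Mul(-1, Pow(R, 2))))
Add(98, Mul(-27, Function('U')(-10))) = Add(98, Mul(-27, Add(2, Mul(-1, Pow(-10, 2))))) = Add(98, Mul(-27, Add(2, Mul(-1, 100)))) = Add(98, Mul(-27, Add(2, -100))) = Add(98, Mul(-27, -98)) = Add(98, 2646) = 2744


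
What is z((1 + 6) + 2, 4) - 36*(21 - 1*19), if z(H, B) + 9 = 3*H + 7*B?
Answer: -26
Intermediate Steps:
z(H, B) = -9 + 3*H + 7*B (z(H, B) = -9 + (3*H + 7*B) = -9 + 3*H + 7*B)
z((1 + 6) + 2, 4) - 36*(21 - 1*19) = (-9 + 3*((1 + 6) + 2) + 7*4) - 36*(21 - 1*19) = (-9 + 3*(7 + 2) + 28) - 36*(21 - 19) = (-9 + 3*9 + 28) - 36*2 = (-9 + 27 + 28) - 72 = 46 - 72 = -26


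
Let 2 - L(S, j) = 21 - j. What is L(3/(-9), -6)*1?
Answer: -25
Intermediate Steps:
L(S, j) = -19 + j (L(S, j) = 2 - (21 - j) = 2 + (-21 + j) = -19 + j)
L(3/(-9), -6)*1 = (-19 - 6)*1 = -25*1 = -25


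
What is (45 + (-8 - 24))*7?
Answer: 91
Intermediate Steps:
(45 + (-8 - 24))*7 = (45 - 32)*7 = 13*7 = 91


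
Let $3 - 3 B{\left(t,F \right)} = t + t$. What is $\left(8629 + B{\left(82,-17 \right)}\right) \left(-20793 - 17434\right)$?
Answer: $- \frac{983427802}{3} \approx -3.2781 \cdot 10^{8}$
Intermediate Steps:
$B{\left(t,F \right)} = 1 - \frac{2 t}{3}$ ($B{\left(t,F \right)} = 1 - \frac{t + t}{3} = 1 - \frac{2 t}{3}$)
$\left(8629 + B{\left(82,-17 \right)}\right) \left(-20793 - 17434\right) = \left(8629 + \left(1 - \frac{164}{3}\right)\right) \left(-20793 - 17434\right) = \left(8629 + \left(1 - \frac{164}{3}\right)\right) \left(-38227\right) = \left(8629 - \frac{161}{3}\right) \left(-38227\right) = \frac{25726}{3} \left(-38227\right) = - \frac{983427802}{3}$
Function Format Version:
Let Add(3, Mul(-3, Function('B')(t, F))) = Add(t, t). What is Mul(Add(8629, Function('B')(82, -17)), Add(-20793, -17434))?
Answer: Rational(-983427802, 3) ≈ -3.2781e+8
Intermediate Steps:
Function('B')(t, F) = Add(1, Mul(Rational(-2, 3), t)) (Function('B')(t, F) = Add(1, Mul(Rational(-1, 3), Add(t, t))) = Add(1, Mul(Rational(-1, 3), Mul(2, t))) = Add(1, Mul(Rational(-2, 3), t)))
Mul(Add(8629, Function('B')(82, -17)), Add(-20793, -17434)) = Mul(Add(8629, Add(1, Mul(Rational(-2, 3), 82))), Add(-20793, -17434)) = Mul(Add(8629, Add(1, Rational(-164, 3))), -38227) = Mul(Add(8629, Rational(-161, 3)), -38227) = Mul(Rational(25726, 3), -38227) = Rational(-983427802, 3)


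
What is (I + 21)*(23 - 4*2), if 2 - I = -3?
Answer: 390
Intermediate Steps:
I = 5 (I = 2 - 1*(-3) = 2 + 3 = 5)
(I + 21)*(23 - 4*2) = (5 + 21)*(23 - 4*2) = 26*(23 - 1*8) = 26*(23 - 8) = 26*15 = 390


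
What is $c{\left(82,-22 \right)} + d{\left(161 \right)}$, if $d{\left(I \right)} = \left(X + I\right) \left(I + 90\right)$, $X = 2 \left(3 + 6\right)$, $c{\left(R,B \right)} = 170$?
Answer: $45099$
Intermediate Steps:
$X = 18$ ($X = 2 \cdot 9 = 18$)
$d{\left(I \right)} = \left(18 + I\right) \left(90 + I\right)$ ($d{\left(I \right)} = \left(18 + I\right) \left(I + 90\right) = \left(18 + I\right) \left(90 + I\right)$)
$c{\left(82,-22 \right)} + d{\left(161 \right)} = 170 + \left(1620 + 161^{2} + 108 \cdot 161\right) = 170 + \left(1620 + 25921 + 17388\right) = 170 + 44929 = 45099$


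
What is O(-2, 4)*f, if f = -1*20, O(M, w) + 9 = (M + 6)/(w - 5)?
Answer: 260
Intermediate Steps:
O(M, w) = -9 + (6 + M)/(-5 + w) (O(M, w) = -9 + (M + 6)/(w - 5) = -9 + (6 + M)/(-5 + w))
f = -20
O(-2, 4)*f = ((51 - 2 - 9*4)/(-5 + 4))*(-20) = ((51 - 2 - 36)/(-1))*(-20) = -1*13*(-20) = -13*(-20) = 260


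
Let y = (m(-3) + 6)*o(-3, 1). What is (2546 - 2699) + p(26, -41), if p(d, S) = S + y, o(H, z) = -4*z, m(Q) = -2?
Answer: -210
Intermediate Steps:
y = -16 (y = (-2 + 6)*(-4*1) = 4*(-4) = -16)
p(d, S) = -16 + S (p(d, S) = S - 16 = -16 + S)
(2546 - 2699) + p(26, -41) = (2546 - 2699) + (-16 - 41) = -153 - 57 = -210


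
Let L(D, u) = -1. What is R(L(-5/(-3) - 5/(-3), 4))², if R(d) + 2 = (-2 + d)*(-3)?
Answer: 49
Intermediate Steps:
R(d) = 4 - 3*d (R(d) = -2 + (-2 + d)*(-3) = -2 + (6 - 3*d) = 4 - 3*d)
R(L(-5/(-3) - 5/(-3), 4))² = (4 - 3*(-1))² = (4 + 3)² = 7² = 49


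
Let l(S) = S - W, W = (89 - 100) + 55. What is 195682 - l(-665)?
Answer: 196391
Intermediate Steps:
W = 44 (W = -11 + 55 = 44)
l(S) = -44 + S (l(S) = S - 1*44 = S - 44 = -44 + S)
195682 - l(-665) = 195682 - (-44 - 665) = 195682 - 1*(-709) = 195682 + 709 = 196391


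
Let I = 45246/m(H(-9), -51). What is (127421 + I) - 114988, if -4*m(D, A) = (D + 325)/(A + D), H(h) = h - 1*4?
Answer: 644253/13 ≈ 49558.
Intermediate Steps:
H(h) = -4 + h (H(h) = h - 4 = -4 + h)
m(D, A) = -(325 + D)/(4*(A + D)) (m(D, A) = -(D + 325)/(4*(A + D)) = -(325 + D)/(4*(A + D)))
I = 482624/13 (I = 45246/(((-325 - (-4 - 9))/(4*(-51 + (-4 - 9))))) = 45246/(((-325 - 1*(-13))/(4*(-51 - 13)))) = 45246/(((¼)*(-325 + 13)/(-64))) = 45246/(((¼)*(-1/64)*(-312))) = 45246/(39/32) = 45246*(32/39) = 482624/13 ≈ 37125.)
(127421 + I) - 114988 = (127421 + 482624/13) - 114988 = 2139097/13 - 114988 = 644253/13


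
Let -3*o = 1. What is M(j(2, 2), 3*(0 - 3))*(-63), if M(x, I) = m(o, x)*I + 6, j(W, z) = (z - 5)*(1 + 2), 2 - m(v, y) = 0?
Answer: 756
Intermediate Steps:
o = -⅓ (o = -⅓*1 = -⅓ ≈ -0.33333)
m(v, y) = 2 (m(v, y) = 2 - 1*0 = 2 + 0 = 2)
j(W, z) = -15 + 3*z (j(W, z) = (-5 + z)*3 = -15 + 3*z)
M(x, I) = 6 + 2*I (M(x, I) = 2*I + 6 = 6 + 2*I)
M(j(2, 2), 3*(0 - 3))*(-63) = (6 + 2*(3*(0 - 3)))*(-63) = (6 + 2*(3*(-3)))*(-63) = (6 + 2*(-9))*(-63) = (6 - 18)*(-63) = -12*(-63) = 756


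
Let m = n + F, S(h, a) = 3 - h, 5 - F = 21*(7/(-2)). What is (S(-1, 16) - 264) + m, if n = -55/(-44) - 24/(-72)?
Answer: -2159/12 ≈ -179.92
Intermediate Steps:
F = 157/2 (F = 5 - 21*7/(-2) = 5 - 21*7*(-½) = 5 - 21*(-7)/2 = 5 - 1*(-147/2) = 5 + 147/2 = 157/2 ≈ 78.500)
n = 19/12 (n = -55*(-1/44) - 24*(-1/72) = 5/4 + ⅓ = 19/12 ≈ 1.5833)
m = 961/12 (m = 19/12 + 157/2 = 961/12 ≈ 80.083)
(S(-1, 16) - 264) + m = ((3 - 1*(-1)) - 264) + 961/12 = ((3 + 1) - 264) + 961/12 = (4 - 264) + 961/12 = -260 + 961/12 = -2159/12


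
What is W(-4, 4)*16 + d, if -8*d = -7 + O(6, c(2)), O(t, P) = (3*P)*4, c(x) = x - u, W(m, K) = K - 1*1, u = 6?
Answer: 439/8 ≈ 54.875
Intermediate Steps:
W(m, K) = -1 + K (W(m, K) = K - 1 = -1 + K)
c(x) = -6 + x (c(x) = x - 1*6 = x - 6 = -6 + x)
O(t, P) = 12*P
d = 55/8 (d = -(-7 + 12*(-6 + 2))/8 = -(-7 + 12*(-4))/8 = -(-7 - 48)/8 = -1/8*(-55) = 55/8 ≈ 6.8750)
W(-4, 4)*16 + d = (-1 + 4)*16 + 55/8 = 3*16 + 55/8 = 48 + 55/8 = 439/8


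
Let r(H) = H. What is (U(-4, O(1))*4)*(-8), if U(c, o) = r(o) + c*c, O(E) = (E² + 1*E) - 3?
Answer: -480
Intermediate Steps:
O(E) = -3 + E + E² (O(E) = (E² + E) - 3 = (E + E²) - 3 = -3 + E + E²)
U(c, o) = o + c² (U(c, o) = o + c*c = o + c²)
(U(-4, O(1))*4)*(-8) = (((-3 + 1 + 1²) + (-4)²)*4)*(-8) = (((-3 + 1 + 1) + 16)*4)*(-8) = ((-1 + 16)*4)*(-8) = (15*4)*(-8) = 60*(-8) = -480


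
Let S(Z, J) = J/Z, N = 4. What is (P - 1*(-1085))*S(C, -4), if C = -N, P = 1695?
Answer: 2780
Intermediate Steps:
C = -4 (C = -1*4 = -4)
(P - 1*(-1085))*S(C, -4) = (1695 - 1*(-1085))*(-4/(-4)) = (1695 + 1085)*(-4*(-1/4)) = 2780*1 = 2780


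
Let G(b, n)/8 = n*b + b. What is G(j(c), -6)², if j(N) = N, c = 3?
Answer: 14400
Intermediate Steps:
G(b, n) = 8*b + 8*b*n (G(b, n) = 8*(n*b + b) = 8*(b*n + b) = 8*(b + b*n) = 8*b + 8*b*n)
G(j(c), -6)² = (8*3*(1 - 6))² = (8*3*(-5))² = (-120)² = 14400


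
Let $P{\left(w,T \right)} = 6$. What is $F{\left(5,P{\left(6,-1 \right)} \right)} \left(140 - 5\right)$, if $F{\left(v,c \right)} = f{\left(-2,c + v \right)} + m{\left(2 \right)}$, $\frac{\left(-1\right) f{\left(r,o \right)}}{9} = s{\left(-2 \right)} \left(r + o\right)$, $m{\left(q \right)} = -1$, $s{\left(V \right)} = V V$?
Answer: $-43875$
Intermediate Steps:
$s{\left(V \right)} = V^{2}$
$f{\left(r,o \right)} = - 36 o - 36 r$ ($f{\left(r,o \right)} = - 9 \left(-2\right)^{2} \left(r + o\right) = - 9 \cdot 4 \left(o + r\right) = - 9 \left(4 o + 4 r\right) = - 36 o - 36 r$)
$F{\left(v,c \right)} = 71 - 36 c - 36 v$ ($F{\left(v,c \right)} = \left(- 36 \left(c + v\right) - -72\right) - 1 = \left(\left(- 36 c - 36 v\right) + 72\right) - 1 = \left(72 - 36 c - 36 v\right) - 1 = 71 - 36 c - 36 v$)
$F{\left(5,P{\left(6,-1 \right)} \right)} \left(140 - 5\right) = \left(71 - 216 - 180\right) \left(140 - 5\right) = \left(71 - 216 - 180\right) 135 = \left(-325\right) 135 = -43875$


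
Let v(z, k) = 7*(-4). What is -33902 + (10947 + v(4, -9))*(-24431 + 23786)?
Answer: -7076657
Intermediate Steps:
v(z, k) = -28
-33902 + (10947 + v(4, -9))*(-24431 + 23786) = -33902 + (10947 - 28)*(-24431 + 23786) = -33902 + 10919*(-645) = -33902 - 7042755 = -7076657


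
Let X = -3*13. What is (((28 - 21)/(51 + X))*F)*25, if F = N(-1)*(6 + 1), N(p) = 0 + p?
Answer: -1225/12 ≈ -102.08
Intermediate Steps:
X = -39
N(p) = p
F = -7 (F = -(6 + 1) = -1*7 = -7)
(((28 - 21)/(51 + X))*F)*25 = (((28 - 21)/(51 - 39))*(-7))*25 = ((7/12)*(-7))*25 = -49/12*25 = -1225/12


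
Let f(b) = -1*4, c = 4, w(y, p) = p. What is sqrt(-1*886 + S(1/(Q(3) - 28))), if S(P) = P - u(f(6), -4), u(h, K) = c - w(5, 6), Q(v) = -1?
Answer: I*sqrt(743473)/29 ≈ 29.733*I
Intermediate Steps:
f(b) = -4
u(h, K) = -2 (u(h, K) = 4 - 1*6 = 4 - 6 = -2)
S(P) = 2 + P (S(P) = P - 1*(-2) = P + 2 = 2 + P)
sqrt(-1*886 + S(1/(Q(3) - 28))) = sqrt(-1*886 + (2 + 1/(-1 - 28))) = sqrt(-886 + (2 + 1/(-29))) = sqrt(-886 + (2 - 1/29)) = sqrt(-886 + 57/29) = sqrt(-25637/29) = I*sqrt(743473)/29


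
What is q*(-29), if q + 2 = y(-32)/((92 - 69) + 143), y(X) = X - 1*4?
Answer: 5336/83 ≈ 64.289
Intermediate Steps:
y(X) = -4 + X (y(X) = X - 4 = -4 + X)
q = -184/83 (q = -2 + (-4 - 32)/((92 - 69) + 143) = -2 - 36/(23 + 143) = -2 - 36/166 = -2 - 36*1/166 = -2 - 18/83 = -184/83 ≈ -2.2169)
q*(-29) = -184/83*(-29) = 5336/83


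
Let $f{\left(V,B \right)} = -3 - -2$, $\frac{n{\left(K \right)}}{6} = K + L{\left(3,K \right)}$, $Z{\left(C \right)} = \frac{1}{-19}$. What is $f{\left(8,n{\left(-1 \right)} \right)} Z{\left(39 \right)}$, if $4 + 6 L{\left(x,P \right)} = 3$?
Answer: $\frac{1}{19} \approx 0.052632$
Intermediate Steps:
$Z{\left(C \right)} = - \frac{1}{19}$
$L{\left(x,P \right)} = - \frac{1}{6}$ ($L{\left(x,P \right)} = - \frac{2}{3} + \frac{1}{6} \cdot 3 = - \frac{2}{3} + \frac{1}{2} = - \frac{1}{6}$)
$n{\left(K \right)} = -1 + 6 K$ ($n{\left(K \right)} = 6 \left(K - \frac{1}{6}\right) = 6 \left(- \frac{1}{6} + K\right) = -1 + 6 K$)
$f{\left(V,B \right)} = -1$ ($f{\left(V,B \right)} = -3 + 2 = -1$)
$f{\left(8,n{\left(-1 \right)} \right)} Z{\left(39 \right)} = \left(-1\right) \left(- \frac{1}{19}\right) = \frac{1}{19}$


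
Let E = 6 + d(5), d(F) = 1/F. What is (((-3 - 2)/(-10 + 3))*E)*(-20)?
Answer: -620/7 ≈ -88.571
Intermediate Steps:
d(F) = 1/F
E = 31/5 (E = 6 + 1/5 = 6 + ⅕ = 31/5 ≈ 6.2000)
(((-3 - 2)/(-10 + 3))*E)*(-20) = (((-3 - 2)/(-10 + 3))*(31/5))*(-20) = (-5/(-7)*(31/5))*(-20) = (-5*(-⅐)*(31/5))*(-20) = ((5/7)*(31/5))*(-20) = (31/7)*(-20) = -620/7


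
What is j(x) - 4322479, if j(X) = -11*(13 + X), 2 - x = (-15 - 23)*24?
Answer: -4332676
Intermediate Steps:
x = 914 (x = 2 - (-15 - 23)*24 = 2 - (-38)*24 = 2 - 1*(-912) = 2 + 912 = 914)
j(X) = -143 - 11*X
j(x) - 4322479 = (-143 - 11*914) - 4322479 = (-143 - 10054) - 4322479 = -10197 - 4322479 = -4332676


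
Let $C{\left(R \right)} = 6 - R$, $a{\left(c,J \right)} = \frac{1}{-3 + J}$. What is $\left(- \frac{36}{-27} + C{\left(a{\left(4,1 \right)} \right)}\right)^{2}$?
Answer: $\frac{2209}{36} \approx 61.361$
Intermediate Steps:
$\left(- \frac{36}{-27} + C{\left(a{\left(4,1 \right)} \right)}\right)^{2} = \left(- \frac{36}{-27} + \left(6 - \frac{1}{-3 + 1}\right)\right)^{2} = \left(\left(-36\right) \left(- \frac{1}{27}\right) + \left(6 - \frac{1}{-2}\right)\right)^{2} = \left(\frac{4}{3} + \left(6 - - \frac{1}{2}\right)\right)^{2} = \left(\frac{4}{3} + \left(6 + \frac{1}{2}\right)\right)^{2} = \left(\frac{4}{3} + \frac{13}{2}\right)^{2} = \left(\frac{47}{6}\right)^{2} = \frac{2209}{36}$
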